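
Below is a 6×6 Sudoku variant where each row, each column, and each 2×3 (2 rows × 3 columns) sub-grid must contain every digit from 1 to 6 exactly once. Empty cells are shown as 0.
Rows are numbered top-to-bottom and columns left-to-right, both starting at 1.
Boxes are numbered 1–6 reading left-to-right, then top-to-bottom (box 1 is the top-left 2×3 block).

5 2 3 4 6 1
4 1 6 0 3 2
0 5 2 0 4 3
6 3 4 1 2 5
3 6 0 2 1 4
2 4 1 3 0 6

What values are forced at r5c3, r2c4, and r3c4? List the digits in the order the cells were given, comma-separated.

For r5c3:
  Row 5 already contains {1, 2, 3, 4, 6}.
  Column 3 already contains {1, 2, 3, 4, 6}.
  Its 2×3 block (box 5) already contains {1, 2, 3, 4, 6}.
  The only value from 1–6 not eliminated is 5, so r5c3 = 5.
For r2c4:
  Row 2 already contains {1, 2, 3, 4, 6}.
  Column 4 already contains {1, 2, 3, 4}.
  Its 2×3 block (box 2) already contains {1, 2, 3, 4, 6}.
  The only value from 1–6 not eliminated is 5, so r2c4 = 5.
For r3c4:
  Row 3 already contains {2, 3, 4, 5}.
  Column 4 already contains {1, 2, 3, 4}.
  Its 2×3 block (box 4) already contains {1, 2, 3, 4, 5}.
  The only value from 1–6 not eliminated is 6, so r3c4 = 6.

5,5,6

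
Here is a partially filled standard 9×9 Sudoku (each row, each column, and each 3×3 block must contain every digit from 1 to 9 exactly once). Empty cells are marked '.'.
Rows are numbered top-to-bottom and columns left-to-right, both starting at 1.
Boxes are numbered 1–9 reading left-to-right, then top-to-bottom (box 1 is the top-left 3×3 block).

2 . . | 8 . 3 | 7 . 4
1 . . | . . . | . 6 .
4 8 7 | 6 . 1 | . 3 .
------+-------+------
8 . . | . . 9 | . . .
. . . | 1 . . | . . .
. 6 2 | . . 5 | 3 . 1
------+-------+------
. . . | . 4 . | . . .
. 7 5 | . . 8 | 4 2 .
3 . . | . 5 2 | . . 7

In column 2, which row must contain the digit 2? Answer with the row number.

7

Consider where 2 can go in column 2.
r1c2 is out (row 1 already has a 2).
r2c2 is out (box 1 already has a 2).
r4c2 is out (box 4 already has a 2).
r5c2 is out (box 4 already has a 2).
r9c2 is out (row 9 already has a 2).
So the only cell in column 2 that can hold 2 is r7c2.
That is row 7.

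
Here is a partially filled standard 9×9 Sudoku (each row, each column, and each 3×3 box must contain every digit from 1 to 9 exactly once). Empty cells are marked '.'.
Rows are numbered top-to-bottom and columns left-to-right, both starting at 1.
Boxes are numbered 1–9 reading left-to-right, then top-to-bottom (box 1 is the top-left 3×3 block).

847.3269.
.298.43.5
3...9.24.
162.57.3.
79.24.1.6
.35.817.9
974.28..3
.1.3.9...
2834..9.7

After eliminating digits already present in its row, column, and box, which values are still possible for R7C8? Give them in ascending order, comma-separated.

Row 7 already contains {2, 3, 4, 7, 8, 9}.
Column 8 already contains {3, 4, 9}.
Its 3×3 block (box 9) already contains {3, 7, 9}.
Removing those from 1–9 leaves {1, 5, 6} as the candidates for R7C8.

1,5,6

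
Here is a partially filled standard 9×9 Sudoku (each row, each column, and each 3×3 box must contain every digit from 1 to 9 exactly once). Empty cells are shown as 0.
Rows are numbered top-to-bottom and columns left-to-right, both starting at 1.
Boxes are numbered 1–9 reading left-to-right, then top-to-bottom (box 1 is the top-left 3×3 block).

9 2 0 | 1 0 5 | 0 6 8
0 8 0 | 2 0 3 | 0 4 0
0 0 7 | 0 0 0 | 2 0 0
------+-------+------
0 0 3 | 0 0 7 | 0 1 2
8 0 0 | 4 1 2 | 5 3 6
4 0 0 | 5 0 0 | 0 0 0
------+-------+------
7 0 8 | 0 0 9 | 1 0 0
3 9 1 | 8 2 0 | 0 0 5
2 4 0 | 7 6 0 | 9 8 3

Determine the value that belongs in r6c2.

Cell r6c2 itself could take any of {1, 6, 7} by direct elimination.
Consider where 1 can go in box 4.
r4c1 is out (row 4 already has a 1).
r4c2 is out (row 4 already has a 1).
r5c2 is out (row 5 already has a 1).
r5c3 is out (row 5 already has a 1).
r6c3 is out (column 3 already has a 1).
So the only cell in box 4 that can hold 1 is r6c2.
Therefore r6c2 = 1.

1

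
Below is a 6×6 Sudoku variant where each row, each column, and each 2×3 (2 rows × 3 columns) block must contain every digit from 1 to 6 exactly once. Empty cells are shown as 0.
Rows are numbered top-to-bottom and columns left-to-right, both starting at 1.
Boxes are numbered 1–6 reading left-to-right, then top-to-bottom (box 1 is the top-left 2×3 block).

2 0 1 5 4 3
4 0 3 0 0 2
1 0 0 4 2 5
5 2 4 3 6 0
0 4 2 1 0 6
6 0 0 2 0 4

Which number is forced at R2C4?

Row 2 already contains {2, 3, 4}.
Column 4 already contains {1, 2, 3, 4, 5}.
Its 2×3 block (box 2) already contains {2, 3, 4, 5}.
The only value from 1–6 not eliminated is 6, so R2C4 = 6.

6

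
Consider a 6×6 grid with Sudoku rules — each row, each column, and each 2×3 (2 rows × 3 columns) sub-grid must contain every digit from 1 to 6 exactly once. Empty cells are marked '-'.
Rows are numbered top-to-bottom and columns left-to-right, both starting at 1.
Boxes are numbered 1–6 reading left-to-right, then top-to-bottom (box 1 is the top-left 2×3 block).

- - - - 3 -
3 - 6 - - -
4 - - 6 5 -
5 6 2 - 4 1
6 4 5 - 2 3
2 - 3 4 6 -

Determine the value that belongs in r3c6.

2

Row 3 already contains {4, 5, 6}.
Column 6 already contains {1, 3}.
Its 2×3 block (box 4) already contains {1, 4, 5, 6}.
The only value from 1–6 not eliminated is 2, so r3c6 = 2.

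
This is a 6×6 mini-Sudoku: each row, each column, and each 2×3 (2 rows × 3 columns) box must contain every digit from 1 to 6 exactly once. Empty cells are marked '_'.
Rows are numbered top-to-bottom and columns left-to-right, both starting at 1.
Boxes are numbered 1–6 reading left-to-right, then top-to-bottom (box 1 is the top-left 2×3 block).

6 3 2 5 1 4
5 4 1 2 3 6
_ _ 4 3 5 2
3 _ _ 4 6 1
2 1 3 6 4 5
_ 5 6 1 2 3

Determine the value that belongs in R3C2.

Row 3 already contains {2, 3, 4, 5}.
Column 2 already contains {1, 3, 4, 5}.
Its 2×3 block (box 3) already contains {3, 4}.
The only value from 1–6 not eliminated is 6, so R3C2 = 6.

6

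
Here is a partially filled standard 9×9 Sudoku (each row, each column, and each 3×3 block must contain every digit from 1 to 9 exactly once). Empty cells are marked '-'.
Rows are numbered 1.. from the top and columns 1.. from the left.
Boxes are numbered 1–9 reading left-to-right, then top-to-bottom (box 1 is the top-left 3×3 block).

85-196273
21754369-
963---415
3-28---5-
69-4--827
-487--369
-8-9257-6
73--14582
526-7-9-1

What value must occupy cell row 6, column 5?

Row 6 already contains {3, 4, 6, 7, 8, 9}.
Column 5 already contains {1, 2, 4, 7, 9}.
Its 3×3 block (box 5) already contains {4, 7, 8}.
The only value from 1–9 not eliminated is 5, so row 6, column 5 = 5.

5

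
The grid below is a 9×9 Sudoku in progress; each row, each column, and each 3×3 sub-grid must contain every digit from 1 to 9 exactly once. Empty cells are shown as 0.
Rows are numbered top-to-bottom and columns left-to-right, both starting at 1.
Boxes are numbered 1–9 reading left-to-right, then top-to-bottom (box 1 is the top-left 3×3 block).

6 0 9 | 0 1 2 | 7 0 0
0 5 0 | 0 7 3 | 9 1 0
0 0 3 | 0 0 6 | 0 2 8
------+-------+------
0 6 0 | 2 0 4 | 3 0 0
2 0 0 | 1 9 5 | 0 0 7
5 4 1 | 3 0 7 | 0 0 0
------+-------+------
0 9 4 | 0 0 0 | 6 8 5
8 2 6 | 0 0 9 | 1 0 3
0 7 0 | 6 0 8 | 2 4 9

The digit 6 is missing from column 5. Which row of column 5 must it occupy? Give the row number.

6

Consider where 6 can go in column 5.
r3c5 is out (row 3 already has a 6).
r4c5 is out (row 4 already has a 6).
r7c5 is out (row 7 already has a 6).
r8c5 is out (row 8 already has a 6).
r9c5 is out (row 9 already has a 6).
So the only cell in column 5 that can hold 6 is r6c5.
That is row 6.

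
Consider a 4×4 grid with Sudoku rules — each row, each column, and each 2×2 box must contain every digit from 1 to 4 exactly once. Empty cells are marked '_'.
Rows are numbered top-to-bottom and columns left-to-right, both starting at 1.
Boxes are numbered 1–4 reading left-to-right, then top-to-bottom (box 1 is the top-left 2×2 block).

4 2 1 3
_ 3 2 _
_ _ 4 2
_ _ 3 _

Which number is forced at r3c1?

3

Cell r3c1 itself could take any of {1, 3} by direct elimination.
Consider where 3 can go in column 1.
r2c1 is out (row 2 already has a 3).
r4c1 is out (row 4 already has a 3).
So the only cell in column 1 that can hold 3 is r3c1.
Therefore r3c1 = 3.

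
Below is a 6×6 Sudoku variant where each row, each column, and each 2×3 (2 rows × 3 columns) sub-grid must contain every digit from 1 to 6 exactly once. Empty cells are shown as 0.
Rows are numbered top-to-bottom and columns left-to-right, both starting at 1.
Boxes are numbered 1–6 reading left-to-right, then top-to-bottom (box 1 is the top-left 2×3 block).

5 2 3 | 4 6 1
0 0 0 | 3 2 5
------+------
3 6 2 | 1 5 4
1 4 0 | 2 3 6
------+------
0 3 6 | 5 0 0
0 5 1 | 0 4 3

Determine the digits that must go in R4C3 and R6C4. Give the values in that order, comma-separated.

5,6

For R4C3:
  Row 4 already contains {1, 2, 3, 4, 6}.
  Column 3 already contains {1, 2, 3, 6}.
  Its 2×3 block (box 3) already contains {1, 2, 3, 4, 6}.
  The only value from 1–6 not eliminated is 5, so R4C3 = 5.
For R6C4:
  Row 6 already contains {1, 3, 4, 5}.
  Column 4 already contains {1, 2, 3, 4, 5}.
  Its 2×3 block (box 6) already contains {3, 4, 5}.
  The only value from 1–6 not eliminated is 6, so R6C4 = 6.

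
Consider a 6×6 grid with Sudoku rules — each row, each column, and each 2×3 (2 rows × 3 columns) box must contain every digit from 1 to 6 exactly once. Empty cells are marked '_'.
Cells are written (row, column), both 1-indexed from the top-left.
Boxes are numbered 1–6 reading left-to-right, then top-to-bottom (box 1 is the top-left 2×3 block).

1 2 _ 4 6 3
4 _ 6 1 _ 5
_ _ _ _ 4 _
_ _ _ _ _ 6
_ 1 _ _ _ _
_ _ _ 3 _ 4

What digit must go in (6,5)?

1

Cell (6,5) itself could take any of {1, 2, 5} by direct elimination.
Consider where 1 can go in row 6.
(6,1) is out (column 1 already has a 1).
(6,2) is out (column 2 already has a 1).
(6,3) is out (box 5 already has a 1).
So the only cell in row 6 that can hold 1 is (6,5).
Therefore (6,5) = 1.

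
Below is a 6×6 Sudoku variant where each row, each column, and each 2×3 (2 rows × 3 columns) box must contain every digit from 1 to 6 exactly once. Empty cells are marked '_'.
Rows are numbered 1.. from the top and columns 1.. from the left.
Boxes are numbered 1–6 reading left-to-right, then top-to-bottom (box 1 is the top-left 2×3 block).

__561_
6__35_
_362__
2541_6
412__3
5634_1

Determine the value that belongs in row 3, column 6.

5

Cell row 3, column 6 itself could take any of {4, 5} by direct elimination.
Consider where 5 can go in row 3.
row 3, column 1 is out (column 1 already has a 5).
row 3, column 5 is out (column 5 already has a 5).
So the only cell in row 3 that can hold 5 is row 3, column 6.
Therefore row 3, column 6 = 5.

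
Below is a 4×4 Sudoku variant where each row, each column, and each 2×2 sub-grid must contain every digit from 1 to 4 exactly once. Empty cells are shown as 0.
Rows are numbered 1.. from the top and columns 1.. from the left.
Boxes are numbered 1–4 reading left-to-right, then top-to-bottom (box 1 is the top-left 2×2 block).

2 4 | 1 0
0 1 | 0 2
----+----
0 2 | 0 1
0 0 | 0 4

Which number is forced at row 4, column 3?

Cell row 4, column 3 itself could take any of {2, 3} by direct elimination.
Consider where 2 can go in row 4.
row 4, column 1 is out (column 1 already has a 2).
row 4, column 2 is out (column 2 already has a 2).
So the only cell in row 4 that can hold 2 is row 4, column 3.
Therefore row 4, column 3 = 2.

2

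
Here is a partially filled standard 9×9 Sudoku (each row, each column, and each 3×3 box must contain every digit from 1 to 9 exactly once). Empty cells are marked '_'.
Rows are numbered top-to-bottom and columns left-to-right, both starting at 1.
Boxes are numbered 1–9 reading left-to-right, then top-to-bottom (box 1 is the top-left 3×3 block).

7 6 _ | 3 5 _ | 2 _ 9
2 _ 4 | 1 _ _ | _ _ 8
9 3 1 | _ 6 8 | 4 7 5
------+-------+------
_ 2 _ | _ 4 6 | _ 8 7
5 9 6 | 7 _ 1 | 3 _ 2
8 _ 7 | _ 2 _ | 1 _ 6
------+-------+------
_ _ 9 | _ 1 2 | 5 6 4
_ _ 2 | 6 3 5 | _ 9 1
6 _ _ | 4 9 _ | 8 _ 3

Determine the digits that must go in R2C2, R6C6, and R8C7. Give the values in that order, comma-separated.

5,3,7

For R2C2:
  Row 2 already contains {1, 2, 4, 8}.
  Column 2 already contains {2, 3, 6, 9}.
  Its 3×3 block (box 1) already contains {1, 2, 3, 4, 6, 7, 9}.
  The only value from 1–9 not eliminated is 5, so R2C2 = 5.
For R6C6:
  Consider where 3 can go in box 5.
  R4C4 is out (column 4 already has a 3).
  R5C5 is out (row 5 already has a 3).
  R6C4 is out (column 4 already has a 3).
  So the only cell in box 5 that can hold 3 is R6C6.
  So R6C6 = 3.
For R8C7:
  Row 8 already contains {1, 2, 3, 5, 6, 9}.
  Column 7 already contains {1, 2, 3, 4, 5, 8}.
  Its 3×3 block (box 9) already contains {1, 3, 4, 5, 6, 8, 9}.
  The only value from 1–9 not eliminated is 7, so R8C7 = 7.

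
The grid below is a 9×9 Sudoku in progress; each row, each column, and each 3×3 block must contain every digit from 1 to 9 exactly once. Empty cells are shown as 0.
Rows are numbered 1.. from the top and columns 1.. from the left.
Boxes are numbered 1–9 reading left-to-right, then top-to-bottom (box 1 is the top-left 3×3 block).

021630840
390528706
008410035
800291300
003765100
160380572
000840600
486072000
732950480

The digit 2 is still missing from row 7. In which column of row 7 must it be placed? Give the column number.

8

Consider where 2 can go in row 7.
row 7, column 1 is out (box 7 already has a 2).
row 7, column 2 is out (column 2 already has a 2).
row 7, column 3 is out (column 3 already has a 2).
row 7, column 6 is out (column 6 already has a 2).
row 7, column 9 is out (column 9 already has a 2).
So the only cell in row 7 that can hold 2 is row 7, column 8.
That is column 8.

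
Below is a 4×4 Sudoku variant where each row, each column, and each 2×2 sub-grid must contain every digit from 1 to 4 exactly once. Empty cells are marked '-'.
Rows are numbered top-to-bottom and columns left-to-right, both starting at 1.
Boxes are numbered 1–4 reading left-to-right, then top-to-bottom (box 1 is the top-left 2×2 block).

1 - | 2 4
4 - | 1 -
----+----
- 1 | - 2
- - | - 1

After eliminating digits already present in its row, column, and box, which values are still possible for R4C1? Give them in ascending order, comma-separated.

2,3

Row 4 already contains {1}.
Column 1 already contains {1, 4}.
Its 2×2 block (box 3) already contains {1}.
Removing those from 1–4 leaves {2, 3} as the candidates for R4C1.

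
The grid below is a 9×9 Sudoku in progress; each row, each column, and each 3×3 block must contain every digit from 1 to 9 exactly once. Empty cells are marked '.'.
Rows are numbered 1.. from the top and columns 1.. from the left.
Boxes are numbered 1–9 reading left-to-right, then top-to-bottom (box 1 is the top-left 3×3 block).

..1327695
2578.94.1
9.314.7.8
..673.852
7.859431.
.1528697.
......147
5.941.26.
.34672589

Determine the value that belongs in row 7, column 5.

Row 7 already contains {1, 4, 7}.
Column 5 already contains {1, 2, 3, 4, 7, 8, 9}.
Its 3×3 block (box 8) already contains {1, 2, 4, 6, 7}.
The only value from 1–9 not eliminated is 5, so row 7, column 5 = 5.

5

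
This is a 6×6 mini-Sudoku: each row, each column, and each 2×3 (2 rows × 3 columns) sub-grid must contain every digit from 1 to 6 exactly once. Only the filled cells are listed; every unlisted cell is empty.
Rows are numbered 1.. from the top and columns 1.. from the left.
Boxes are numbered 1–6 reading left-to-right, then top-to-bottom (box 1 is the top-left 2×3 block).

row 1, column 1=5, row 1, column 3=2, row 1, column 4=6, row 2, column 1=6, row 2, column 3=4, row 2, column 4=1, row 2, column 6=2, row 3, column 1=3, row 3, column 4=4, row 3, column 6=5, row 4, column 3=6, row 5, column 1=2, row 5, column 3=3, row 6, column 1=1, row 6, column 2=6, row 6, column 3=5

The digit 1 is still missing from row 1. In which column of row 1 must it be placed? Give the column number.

Consider where 1 can go in row 1.
row 1, column 5 is out (box 2 already has a 1).
row 1, column 6 is out (box 2 already has a 1).
So the only cell in row 1 that can hold 1 is row 1, column 2.
That is column 2.

2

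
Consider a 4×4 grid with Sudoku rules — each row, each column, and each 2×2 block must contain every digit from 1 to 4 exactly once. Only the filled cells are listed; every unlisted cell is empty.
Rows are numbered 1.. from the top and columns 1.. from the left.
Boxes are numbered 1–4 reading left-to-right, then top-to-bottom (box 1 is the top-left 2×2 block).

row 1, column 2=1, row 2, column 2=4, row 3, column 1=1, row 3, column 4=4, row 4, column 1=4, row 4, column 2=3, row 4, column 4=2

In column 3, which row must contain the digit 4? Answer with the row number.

1

Consider where 4 can go in column 3.
row 2, column 3 is out (row 2 already has a 4).
row 3, column 3 is out (row 3 already has a 4).
row 4, column 3 is out (row 4 already has a 4).
So the only cell in column 3 that can hold 4 is row 1, column 3.
That is row 1.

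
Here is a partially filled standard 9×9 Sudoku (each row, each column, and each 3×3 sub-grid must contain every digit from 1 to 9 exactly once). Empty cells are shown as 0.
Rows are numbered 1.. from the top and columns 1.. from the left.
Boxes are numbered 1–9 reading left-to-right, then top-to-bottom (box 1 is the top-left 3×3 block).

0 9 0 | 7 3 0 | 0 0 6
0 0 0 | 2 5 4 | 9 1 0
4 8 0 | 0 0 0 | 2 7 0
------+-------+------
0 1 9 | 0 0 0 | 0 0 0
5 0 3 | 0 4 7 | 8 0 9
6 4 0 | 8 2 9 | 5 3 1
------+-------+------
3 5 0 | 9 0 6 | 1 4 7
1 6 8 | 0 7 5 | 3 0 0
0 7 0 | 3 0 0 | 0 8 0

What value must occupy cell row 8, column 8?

9

Cell row 8, column 8 itself could take any of {2, 9} by direct elimination.
Consider where 9 can go in box 9.
row 8, column 9 is out (column 9 already has a 9).
row 9, column 7 is out (column 7 already has a 9).
row 9, column 9 is out (column 9 already has a 9).
So the only cell in box 9 that can hold 9 is row 8, column 8.
Therefore row 8, column 8 = 9.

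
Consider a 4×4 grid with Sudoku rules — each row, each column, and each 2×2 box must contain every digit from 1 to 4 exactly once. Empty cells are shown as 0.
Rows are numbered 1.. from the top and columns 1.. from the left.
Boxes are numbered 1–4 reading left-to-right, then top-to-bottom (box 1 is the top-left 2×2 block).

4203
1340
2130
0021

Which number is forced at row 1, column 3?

1

Row 1 already contains {2, 3, 4}.
Column 3 already contains {2, 3, 4}.
Its 2×2 block (box 2) already contains {3, 4}.
The only value from 1–4 not eliminated is 1, so row 1, column 3 = 1.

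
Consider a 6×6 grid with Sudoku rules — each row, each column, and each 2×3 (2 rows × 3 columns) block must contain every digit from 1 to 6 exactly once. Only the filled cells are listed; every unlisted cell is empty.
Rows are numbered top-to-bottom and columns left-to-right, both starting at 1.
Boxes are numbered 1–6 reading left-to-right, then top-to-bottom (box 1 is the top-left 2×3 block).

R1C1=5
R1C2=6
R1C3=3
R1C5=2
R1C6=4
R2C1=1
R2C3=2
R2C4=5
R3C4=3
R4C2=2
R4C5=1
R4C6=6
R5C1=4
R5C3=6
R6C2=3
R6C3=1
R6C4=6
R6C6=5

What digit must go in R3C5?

5

Cell R3C5 itself could take any of {4, 5} by direct elimination.
Consider where 5 can go in box 4.
R3C6 is out (column 6 already has a 5).
R4C4 is out (column 4 already has a 5).
So the only cell in box 4 that can hold 5 is R3C5.
Therefore R3C5 = 5.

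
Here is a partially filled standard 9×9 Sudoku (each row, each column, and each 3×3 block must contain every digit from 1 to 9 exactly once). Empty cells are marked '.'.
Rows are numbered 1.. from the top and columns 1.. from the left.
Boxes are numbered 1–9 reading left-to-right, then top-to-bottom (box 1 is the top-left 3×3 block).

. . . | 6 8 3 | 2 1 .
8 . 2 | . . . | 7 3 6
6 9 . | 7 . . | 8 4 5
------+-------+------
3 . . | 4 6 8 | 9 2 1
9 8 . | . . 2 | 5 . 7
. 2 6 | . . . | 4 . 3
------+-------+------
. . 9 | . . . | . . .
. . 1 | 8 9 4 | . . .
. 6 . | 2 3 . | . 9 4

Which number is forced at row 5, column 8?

Row 5 already contains {2, 5, 7, 8, 9}.
Column 8 already contains {1, 2, 3, 4, 9}.
Its 3×3 block (box 6) already contains {1, 2, 3, 4, 5, 7, 9}.
The only value from 1–9 not eliminated is 6, so row 5, column 8 = 6.

6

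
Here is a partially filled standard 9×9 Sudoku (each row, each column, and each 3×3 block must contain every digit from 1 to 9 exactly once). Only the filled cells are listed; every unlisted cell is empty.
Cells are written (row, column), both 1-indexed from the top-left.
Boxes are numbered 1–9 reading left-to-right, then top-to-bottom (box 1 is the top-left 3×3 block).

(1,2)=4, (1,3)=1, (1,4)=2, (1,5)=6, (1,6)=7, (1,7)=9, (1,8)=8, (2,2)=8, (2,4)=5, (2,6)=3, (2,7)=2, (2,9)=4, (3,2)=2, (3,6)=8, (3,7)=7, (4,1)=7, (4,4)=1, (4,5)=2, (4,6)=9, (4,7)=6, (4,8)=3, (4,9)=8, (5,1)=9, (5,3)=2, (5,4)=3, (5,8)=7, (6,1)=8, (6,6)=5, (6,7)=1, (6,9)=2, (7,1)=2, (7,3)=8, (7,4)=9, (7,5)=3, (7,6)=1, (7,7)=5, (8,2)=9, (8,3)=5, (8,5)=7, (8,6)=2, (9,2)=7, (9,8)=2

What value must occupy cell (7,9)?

7

Cell (7,9) itself could take any of {6, 7} by direct elimination.
Consider where 7 can go in box 9.
(7,8) is out (column 8 already has a 7). (8,7) is out (row 8 already has a 7). (8,8) is out (row 8 already has a 7). (8,9) is out (row 8 already has a 7). The remaining empty cells in box 9 are similarly blocked.
So the only cell in box 9 that can hold 7 is (7,9).
Therefore (7,9) = 7.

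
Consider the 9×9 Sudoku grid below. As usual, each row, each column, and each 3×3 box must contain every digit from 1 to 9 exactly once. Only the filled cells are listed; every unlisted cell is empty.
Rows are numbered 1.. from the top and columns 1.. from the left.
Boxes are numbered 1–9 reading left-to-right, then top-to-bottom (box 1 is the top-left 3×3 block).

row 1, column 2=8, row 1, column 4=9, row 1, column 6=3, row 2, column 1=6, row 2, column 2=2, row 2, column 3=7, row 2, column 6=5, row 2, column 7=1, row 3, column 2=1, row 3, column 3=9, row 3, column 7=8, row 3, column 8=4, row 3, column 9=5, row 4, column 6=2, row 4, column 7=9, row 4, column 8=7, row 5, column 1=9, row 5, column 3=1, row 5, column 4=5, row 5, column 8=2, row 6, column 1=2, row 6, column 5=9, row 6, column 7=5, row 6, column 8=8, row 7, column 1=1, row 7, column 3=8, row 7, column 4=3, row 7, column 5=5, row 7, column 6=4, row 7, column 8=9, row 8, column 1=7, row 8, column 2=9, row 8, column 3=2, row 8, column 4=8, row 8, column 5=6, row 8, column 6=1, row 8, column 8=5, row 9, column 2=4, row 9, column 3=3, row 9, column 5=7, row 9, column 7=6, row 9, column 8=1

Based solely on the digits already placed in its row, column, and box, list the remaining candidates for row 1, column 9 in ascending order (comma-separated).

Row 1 already contains {3, 8, 9}.
Column 9 already contains {5}.
Its 3×3 block (box 3) already contains {1, 4, 5, 8}.
Removing those from 1–9 leaves {2, 6, 7} as the candidates for row 1, column 9.

2,6,7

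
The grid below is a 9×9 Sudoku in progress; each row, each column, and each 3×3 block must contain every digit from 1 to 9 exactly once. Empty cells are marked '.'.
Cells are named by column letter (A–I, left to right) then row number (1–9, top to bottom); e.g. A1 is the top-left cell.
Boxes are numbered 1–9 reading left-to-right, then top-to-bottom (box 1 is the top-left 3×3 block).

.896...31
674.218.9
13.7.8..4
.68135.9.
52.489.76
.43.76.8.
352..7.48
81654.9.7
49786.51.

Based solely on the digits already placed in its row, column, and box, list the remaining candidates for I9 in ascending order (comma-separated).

Row 9 already contains {1, 4, 5, 6, 7, 8, 9}.
Column I already contains {1, 4, 6, 7, 8, 9}.
Its 3×3 block (box 9) already contains {1, 4, 5, 7, 8, 9}.
Removing those from 1–9 leaves {2, 3} as the candidates for I9.

2,3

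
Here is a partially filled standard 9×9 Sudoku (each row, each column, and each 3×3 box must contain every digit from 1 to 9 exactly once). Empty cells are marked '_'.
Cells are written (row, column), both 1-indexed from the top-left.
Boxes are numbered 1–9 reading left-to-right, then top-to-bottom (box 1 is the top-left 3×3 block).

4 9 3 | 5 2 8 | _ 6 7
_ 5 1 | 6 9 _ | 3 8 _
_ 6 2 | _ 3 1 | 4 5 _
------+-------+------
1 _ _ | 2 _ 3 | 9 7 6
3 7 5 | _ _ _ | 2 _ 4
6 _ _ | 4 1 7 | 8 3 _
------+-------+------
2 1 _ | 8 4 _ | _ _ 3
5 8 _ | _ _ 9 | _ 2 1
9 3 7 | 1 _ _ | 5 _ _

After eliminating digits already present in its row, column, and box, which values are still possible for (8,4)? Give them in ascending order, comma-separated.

Row 8 already contains {1, 2, 5, 8, 9}.
Column 4 already contains {1, 2, 4, 5, 6, 8}.
Its 3×3 block (box 8) already contains {1, 4, 8, 9}.
Removing those from 1–9 leaves {3, 7} as the candidates for (8,4).

3,7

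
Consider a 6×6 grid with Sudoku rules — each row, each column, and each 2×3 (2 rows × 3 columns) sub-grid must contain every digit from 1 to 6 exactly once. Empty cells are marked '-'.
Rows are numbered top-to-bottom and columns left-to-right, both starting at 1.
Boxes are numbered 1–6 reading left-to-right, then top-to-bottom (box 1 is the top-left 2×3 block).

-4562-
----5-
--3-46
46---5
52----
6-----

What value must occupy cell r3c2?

5

Cell r3c2 itself could take any of {1, 5} by direct elimination.
Consider where 5 can go in column 2.
r2c2 is out (row 2 already has a 5).
r6c2 is out (box 5 already has a 5).
So the only cell in column 2 that can hold 5 is r3c2.
Therefore r3c2 = 5.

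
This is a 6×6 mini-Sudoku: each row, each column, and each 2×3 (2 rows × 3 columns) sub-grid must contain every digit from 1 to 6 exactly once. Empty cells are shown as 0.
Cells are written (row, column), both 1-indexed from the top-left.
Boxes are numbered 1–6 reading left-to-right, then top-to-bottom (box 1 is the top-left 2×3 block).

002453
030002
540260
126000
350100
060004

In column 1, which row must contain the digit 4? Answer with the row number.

Consider where 4 can go in column 1.
(1,1) is out (row 1 already has a 4).
(6,1) is out (row 6 already has a 4).
So the only cell in column 1 that can hold 4 is (2,1).
That is row 2.

2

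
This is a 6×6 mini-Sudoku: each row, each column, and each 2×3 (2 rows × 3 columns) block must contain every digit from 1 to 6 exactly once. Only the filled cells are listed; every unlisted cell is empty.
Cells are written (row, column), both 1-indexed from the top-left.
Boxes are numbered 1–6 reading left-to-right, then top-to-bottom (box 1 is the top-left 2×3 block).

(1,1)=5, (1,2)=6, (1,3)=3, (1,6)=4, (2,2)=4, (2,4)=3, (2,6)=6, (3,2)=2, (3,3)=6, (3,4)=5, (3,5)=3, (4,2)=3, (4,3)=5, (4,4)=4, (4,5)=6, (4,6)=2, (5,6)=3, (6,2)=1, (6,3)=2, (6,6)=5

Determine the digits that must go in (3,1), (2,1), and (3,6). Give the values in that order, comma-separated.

4,2,1

For (3,1):
  Consider where 4 can go in row 3.
  (3,6) is out (column 6 already has a 4).
  So the only cell in row 3 that can hold 4 is (3,1).
  So (3,1) = 4.
For (2,1):
  Consider where 2 can go in column 1.
  (3,1) is out (row 3 already has a 2).
  (4,1) is out (row 4 already has a 2).
  (5,1) is out (box 5 already has a 2).
  (6,1) is out (row 6 already has a 2).
  So the only cell in column 1 that can hold 2 is (2,1).
  So (2,1) = 2.
For (3,6):
  Row 3 already contains {2, 3, 5, 6}.
  Column 6 already contains {2, 3, 4, 5, 6}.
  Its 2×3 block (box 4) already contains {2, 3, 4, 5, 6}.
  The only value from 1–6 not eliminated is 1, so (3,6) = 1.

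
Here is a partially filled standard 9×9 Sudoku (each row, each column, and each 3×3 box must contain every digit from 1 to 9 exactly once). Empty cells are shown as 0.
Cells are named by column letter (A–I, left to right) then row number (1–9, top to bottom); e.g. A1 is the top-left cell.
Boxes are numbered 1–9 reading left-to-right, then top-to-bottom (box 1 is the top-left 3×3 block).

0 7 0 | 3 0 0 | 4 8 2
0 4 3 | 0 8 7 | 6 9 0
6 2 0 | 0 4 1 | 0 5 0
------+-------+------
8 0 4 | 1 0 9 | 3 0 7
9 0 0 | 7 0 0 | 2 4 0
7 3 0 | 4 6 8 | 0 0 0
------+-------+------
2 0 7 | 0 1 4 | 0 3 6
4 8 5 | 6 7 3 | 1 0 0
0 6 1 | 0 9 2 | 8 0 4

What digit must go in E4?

2

Cell E4 itself could take any of {2, 5} by direct elimination.
Consider where 2 can go in row 4.
B4 is out (column B already has a 2).
H4 is out (box 6 already has a 2).
So the only cell in row 4 that can hold 2 is E4.
Therefore E4 = 2.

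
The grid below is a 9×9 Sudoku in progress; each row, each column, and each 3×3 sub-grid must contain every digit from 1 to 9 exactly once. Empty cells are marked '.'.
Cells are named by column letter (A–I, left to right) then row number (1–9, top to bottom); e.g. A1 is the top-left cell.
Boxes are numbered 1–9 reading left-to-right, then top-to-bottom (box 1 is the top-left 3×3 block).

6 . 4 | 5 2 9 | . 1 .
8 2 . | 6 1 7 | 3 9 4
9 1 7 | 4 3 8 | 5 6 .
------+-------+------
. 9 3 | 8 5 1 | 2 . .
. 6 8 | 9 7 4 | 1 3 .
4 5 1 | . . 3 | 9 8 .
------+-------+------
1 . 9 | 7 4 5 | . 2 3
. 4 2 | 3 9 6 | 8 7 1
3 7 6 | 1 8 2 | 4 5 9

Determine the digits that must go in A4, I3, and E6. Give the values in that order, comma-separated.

7,2,6

For A4:
  Row 4 already contains {1, 2, 3, 5, 8, 9}.
  Column A already contains {1, 3, 4, 6, 8, 9}.
  Its 3×3 block (box 4) already contains {1, 3, 4, 5, 6, 8, 9}.
  The only value from 1–9 not eliminated is 7, so A4 = 7.
For I3:
  Row 3 already contains {1, 3, 4, 5, 6, 7, 8, 9}.
  Column I already contains {1, 3, 4, 9}.
  Its 3×3 block (box 3) already contains {1, 3, 4, 5, 6, 9}.
  The only value from 1–9 not eliminated is 2, so I3 = 2.
For E6:
  Row 6 already contains {1, 3, 4, 5, 8, 9}.
  Column E already contains {1, 2, 3, 4, 5, 7, 8, 9}.
  Its 3×3 block (box 5) already contains {1, 3, 4, 5, 7, 8, 9}.
  The only value from 1–9 not eliminated is 6, so E6 = 6.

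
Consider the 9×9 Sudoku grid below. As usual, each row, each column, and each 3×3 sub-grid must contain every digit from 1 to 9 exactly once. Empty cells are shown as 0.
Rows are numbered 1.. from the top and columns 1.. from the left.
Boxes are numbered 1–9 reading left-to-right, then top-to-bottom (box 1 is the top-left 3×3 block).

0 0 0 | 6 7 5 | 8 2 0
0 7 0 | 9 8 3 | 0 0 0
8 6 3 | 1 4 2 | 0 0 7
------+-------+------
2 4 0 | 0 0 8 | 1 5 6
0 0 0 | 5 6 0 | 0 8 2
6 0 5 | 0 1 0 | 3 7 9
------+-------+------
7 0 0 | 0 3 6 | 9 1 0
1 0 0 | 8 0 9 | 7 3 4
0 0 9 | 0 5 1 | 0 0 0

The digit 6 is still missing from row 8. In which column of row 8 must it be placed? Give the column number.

3

Consider where 6 can go in row 8.
row 8, column 2 is out (column 2 already has a 6).
row 8, column 5 is out (column 5 already has a 6).
So the only cell in row 8 that can hold 6 is row 8, column 3.
That is column 3.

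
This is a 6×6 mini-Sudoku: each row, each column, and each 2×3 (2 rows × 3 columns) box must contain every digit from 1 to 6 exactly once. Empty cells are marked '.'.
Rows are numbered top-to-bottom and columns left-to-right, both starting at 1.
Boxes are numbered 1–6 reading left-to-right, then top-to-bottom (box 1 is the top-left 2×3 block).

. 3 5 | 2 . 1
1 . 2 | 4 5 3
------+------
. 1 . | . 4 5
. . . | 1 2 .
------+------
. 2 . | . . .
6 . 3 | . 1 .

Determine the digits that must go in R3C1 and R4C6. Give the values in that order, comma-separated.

For R3C1:
  Consider where 2 can go in row 3.
  R3C3 is out (column 3 already has a 2).
  R3C4 is out (column 4 already has a 2).
  So the only cell in row 3 that can hold 2 is R3C1.
  So R3C1 = 2.
For R4C6:
  Row 4 already contains {1, 2}.
  Column 6 already contains {1, 3, 5}.
  Its 2×3 block (box 4) already contains {1, 2, 4, 5}.
  The only value from 1–6 not eliminated is 6, so R4C6 = 6.

2,6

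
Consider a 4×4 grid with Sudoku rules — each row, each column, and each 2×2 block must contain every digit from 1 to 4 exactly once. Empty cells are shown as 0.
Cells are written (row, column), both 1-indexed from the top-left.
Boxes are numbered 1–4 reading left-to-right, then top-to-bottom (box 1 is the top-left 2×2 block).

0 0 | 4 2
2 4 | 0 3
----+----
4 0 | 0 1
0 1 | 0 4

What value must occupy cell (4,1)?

3

Row 4 already contains {1, 4}.
Column 1 already contains {2, 4}.
Its 2×2 block (box 3) already contains {1, 4}.
The only value from 1–4 not eliminated is 3, so (4,1) = 3.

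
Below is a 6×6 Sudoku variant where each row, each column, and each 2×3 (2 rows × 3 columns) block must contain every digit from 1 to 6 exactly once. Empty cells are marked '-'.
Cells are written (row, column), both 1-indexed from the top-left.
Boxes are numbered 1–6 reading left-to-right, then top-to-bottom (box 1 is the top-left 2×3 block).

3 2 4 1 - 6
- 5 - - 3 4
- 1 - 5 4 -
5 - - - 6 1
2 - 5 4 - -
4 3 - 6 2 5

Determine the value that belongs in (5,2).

Row 5 already contains {2, 4, 5}.
Column 2 already contains {1, 2, 3, 5}.
Its 2×3 block (box 5) already contains {2, 3, 4, 5}.
The only value from 1–6 not eliminated is 6, so (5,2) = 6.

6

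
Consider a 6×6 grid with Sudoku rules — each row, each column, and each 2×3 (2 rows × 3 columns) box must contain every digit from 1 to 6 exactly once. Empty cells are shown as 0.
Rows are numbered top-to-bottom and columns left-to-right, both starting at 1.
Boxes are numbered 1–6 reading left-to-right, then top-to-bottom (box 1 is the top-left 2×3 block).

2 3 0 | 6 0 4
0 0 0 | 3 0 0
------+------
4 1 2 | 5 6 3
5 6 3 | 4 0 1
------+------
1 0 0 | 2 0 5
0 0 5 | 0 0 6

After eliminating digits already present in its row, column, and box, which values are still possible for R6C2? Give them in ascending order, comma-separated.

2,4

Row 6 already contains {5, 6}.
Column 2 already contains {1, 3, 6}.
Its 2×3 block (box 5) already contains {1, 5}.
Removing those from 1–6 leaves {2, 4} as the candidates for R6C2.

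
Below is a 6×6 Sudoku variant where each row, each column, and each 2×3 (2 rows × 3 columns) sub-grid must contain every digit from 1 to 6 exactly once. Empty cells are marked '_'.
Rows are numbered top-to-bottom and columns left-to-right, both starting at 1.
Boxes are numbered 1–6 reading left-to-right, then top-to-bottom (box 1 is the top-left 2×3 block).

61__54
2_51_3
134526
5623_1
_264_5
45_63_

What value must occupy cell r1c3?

3

Row 1 already contains {1, 4, 5, 6}.
Column 3 already contains {2, 4, 5, 6}.
Its 2×3 block (box 1) already contains {1, 2, 5, 6}.
The only value from 1–6 not eliminated is 3, so r1c3 = 3.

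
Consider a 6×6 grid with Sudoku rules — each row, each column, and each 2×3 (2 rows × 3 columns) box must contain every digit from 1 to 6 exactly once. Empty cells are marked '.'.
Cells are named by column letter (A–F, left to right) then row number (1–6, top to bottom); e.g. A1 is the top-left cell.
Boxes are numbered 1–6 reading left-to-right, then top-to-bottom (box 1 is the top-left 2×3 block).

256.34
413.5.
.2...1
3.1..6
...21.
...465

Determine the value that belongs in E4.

2

Cell E4 itself could take any of {2, 4} by direct elimination.
Consider where 2 can go in column E.
E3 is out (row 3 already has a 2).
So the only cell in column E that can hold 2 is E4.
Therefore E4 = 2.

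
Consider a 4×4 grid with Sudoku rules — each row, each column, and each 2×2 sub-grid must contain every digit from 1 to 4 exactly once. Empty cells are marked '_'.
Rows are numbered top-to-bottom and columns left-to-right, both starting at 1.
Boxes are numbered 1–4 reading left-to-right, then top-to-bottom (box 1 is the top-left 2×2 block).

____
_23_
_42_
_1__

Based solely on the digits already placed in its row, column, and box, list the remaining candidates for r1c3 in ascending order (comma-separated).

Row 1 already contains {}.
Column 3 already contains {2, 3}.
Its 2×2 block (box 2) already contains {3}.
Removing those from 1–4 leaves {1, 4} as the candidates for r1c3.

1,4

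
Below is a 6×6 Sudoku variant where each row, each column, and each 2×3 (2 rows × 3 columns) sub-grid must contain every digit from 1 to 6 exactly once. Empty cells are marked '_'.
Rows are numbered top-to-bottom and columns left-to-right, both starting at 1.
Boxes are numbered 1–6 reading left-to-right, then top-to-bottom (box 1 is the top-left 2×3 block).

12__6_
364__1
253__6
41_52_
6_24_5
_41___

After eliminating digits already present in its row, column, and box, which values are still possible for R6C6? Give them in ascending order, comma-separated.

Row 6 already contains {1, 4}.
Column 6 already contains {1, 5, 6}.
Its 2×3 block (box 6) already contains {4, 5}.
Removing those from 1–6 leaves {2, 3} as the candidates for R6C6.

2,3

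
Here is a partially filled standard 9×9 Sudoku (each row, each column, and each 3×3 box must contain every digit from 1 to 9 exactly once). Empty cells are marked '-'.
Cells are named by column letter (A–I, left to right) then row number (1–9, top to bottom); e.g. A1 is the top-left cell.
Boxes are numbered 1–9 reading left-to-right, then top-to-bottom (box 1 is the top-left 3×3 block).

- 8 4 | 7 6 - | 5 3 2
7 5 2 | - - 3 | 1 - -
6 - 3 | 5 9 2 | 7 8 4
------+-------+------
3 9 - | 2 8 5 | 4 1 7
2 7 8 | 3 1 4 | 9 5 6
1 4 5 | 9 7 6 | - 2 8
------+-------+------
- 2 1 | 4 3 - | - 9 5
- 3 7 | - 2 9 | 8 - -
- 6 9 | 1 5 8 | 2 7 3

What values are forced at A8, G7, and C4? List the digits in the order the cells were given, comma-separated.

For A8:
  Consider where 5 can go in box 7.
  A7 is out (row 7 already has a 5).
  A9 is out (row 9 already has a 5).
  So the only cell in box 7 that can hold 5 is A8.
  So A8 = 5.
For G7:
  Row 7 already contains {1, 2, 3, 4, 5, 9}.
  Column G already contains {1, 2, 4, 5, 7, 8, 9}.
  Its 3×3 block (box 9) already contains {2, 3, 5, 7, 8, 9}.
  The only value from 1–9 not eliminated is 6, so G7 = 6.
For C4:
  Row 4 already contains {1, 2, 3, 4, 5, 7, 8, 9}.
  Column C already contains {1, 2, 3, 4, 5, 7, 8, 9}.
  Its 3×3 block (box 4) already contains {1, 2, 3, 4, 5, 7, 8, 9}.
  The only value from 1–9 not eliminated is 6, so C4 = 6.

5,6,6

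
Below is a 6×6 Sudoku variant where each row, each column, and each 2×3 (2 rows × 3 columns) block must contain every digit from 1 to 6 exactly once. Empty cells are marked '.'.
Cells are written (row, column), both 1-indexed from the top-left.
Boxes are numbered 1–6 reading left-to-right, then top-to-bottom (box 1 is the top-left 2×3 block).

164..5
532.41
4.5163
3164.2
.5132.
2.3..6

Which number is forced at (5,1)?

6

Row 5 already contains {1, 2, 3, 5}.
Column 1 already contains {1, 2, 3, 4, 5}.
Its 2×3 block (box 5) already contains {1, 2, 3, 5}.
The only value from 1–6 not eliminated is 6, so (5,1) = 6.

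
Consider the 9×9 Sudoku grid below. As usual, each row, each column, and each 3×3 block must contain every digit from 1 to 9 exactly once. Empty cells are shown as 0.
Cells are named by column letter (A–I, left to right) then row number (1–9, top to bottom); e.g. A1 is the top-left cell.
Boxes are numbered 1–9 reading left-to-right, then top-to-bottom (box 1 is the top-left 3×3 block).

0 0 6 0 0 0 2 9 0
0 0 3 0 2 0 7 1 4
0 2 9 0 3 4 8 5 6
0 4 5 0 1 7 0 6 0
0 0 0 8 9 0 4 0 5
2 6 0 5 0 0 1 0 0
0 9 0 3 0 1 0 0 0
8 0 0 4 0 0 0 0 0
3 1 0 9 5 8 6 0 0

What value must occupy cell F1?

5

Row 1 already contains {2, 6, 9}.
Column F already contains {1, 4, 7, 8}.
Its 3×3 block (box 2) already contains {2, 3, 4}.
The only value from 1–9 not eliminated is 5, so F1 = 5.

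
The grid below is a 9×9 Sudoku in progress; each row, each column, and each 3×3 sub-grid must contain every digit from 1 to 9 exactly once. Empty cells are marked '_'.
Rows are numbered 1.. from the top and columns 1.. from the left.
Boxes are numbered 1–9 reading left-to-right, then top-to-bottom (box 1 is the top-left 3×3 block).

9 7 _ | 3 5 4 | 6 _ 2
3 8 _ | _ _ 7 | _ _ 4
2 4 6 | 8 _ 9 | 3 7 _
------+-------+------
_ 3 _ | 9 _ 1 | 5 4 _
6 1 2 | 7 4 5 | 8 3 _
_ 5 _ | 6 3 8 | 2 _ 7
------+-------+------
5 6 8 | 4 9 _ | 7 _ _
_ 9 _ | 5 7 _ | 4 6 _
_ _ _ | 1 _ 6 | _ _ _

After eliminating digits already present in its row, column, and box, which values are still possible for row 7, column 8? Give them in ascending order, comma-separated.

1,2

Row 7 already contains {4, 5, 6, 7, 8, 9}.
Column 8 already contains {3, 4, 6, 7}.
Its 3×3 block (box 9) already contains {4, 6, 7}.
Removing those from 1–9 leaves {1, 2} as the candidates for row 7, column 8.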